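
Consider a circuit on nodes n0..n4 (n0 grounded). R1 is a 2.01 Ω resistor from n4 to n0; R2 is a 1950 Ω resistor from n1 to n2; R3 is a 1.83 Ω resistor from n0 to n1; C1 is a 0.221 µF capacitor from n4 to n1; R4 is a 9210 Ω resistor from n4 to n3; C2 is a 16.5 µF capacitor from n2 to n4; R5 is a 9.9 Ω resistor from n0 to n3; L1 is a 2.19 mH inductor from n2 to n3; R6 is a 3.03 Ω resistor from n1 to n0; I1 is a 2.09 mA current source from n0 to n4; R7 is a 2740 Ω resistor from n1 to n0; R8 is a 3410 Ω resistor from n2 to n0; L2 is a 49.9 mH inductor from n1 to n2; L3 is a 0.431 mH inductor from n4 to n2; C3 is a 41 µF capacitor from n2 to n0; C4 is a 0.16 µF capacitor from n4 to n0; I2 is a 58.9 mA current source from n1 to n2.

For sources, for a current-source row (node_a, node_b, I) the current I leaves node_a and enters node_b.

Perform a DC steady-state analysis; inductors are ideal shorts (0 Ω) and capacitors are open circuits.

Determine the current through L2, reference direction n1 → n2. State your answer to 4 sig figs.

MNA unknowns: 4 node voltages V₁..V_4 plus 3 source currents (L1, L2, L3)
R1: Y=0.4975 on G[4,0]
R2: Y=0.0005128 on G[1,2]
R3: Y=0.5464 on G[0,1]
C1: Y=0.000 on G[4,1]
R4: Y=0.0001086 on G[4,3]
C2: Y=0.000 on G[2,4]
R5: Y=0.1010 on G[0,3]
L1: row V2−V3=0, i_L1 at 2,3
R6: Y=0.3300 on G[1,0]
I1: z[0]−=0.00209, z[4]+=0.00209
R7: Y=0.0003650 on G[1,0]
R8: Y=0.0002933 on G[2,0]
L2: row V1−V2=0, i_L2 at 1,2
L3: row V4−V2=0, i_L3 at 4,2
C3: Y=0.000 on G[2,0]
C4: Y=0.000 on G[4,0]
I2: z[1]−=0.0589, z[2]+=0.0589
solve → V1=0.001416, V2=0.001416, V3=0.001416, V4=0.001416
aux → i_L1=0.0001431, i_L2=-0.06014, i_L3=0.001385

-0.06014 A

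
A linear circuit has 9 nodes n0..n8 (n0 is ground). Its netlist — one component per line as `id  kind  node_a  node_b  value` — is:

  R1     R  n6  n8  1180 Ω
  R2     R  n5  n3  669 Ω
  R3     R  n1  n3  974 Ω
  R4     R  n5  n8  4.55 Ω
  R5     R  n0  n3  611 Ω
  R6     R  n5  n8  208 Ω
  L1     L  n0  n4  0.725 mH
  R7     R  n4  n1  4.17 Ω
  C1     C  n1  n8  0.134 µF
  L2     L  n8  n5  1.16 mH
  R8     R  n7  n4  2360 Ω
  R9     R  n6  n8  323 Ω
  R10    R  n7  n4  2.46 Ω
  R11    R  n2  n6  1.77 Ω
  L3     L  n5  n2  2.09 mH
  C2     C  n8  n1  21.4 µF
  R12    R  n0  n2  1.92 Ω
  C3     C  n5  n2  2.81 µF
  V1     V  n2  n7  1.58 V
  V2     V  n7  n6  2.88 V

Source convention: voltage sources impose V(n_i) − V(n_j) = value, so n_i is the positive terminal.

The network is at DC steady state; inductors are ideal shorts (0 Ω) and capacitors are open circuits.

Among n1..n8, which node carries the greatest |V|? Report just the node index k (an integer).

6

Element admittances at DC:
  Y(R1) = 0.0008475 S between n6,n8
  Y(R2) = 0.001495 S between n5,n3
  Y(R3) = 0.001027 S between n1,n3
  Y(R4) = 0.2198 S between n5,n8
  Y(R5) = 0.001637 S between n0,n3
  Y(R6) = 0.004808 S between n5,n8
  L1: short n0↔n4 (DC inductor)
  Y(R7) = 0.2398 S between n4,n1
  Y(C1) = 0.000 S between n1,n8
  L2: short n8↔n5 (DC inductor)
  Y(R8) = 0.0004237 S between n7,n4
  Y(R9) = 0.003096 S between n6,n8
  Y(R10) = 0.4065 S between n7,n4
  Y(R11) = 0.5650 S between n2,n6
  L3: short n5↔n2 (DC inductor)
  Y(C2) = 0.000 S between n8,n1
  Y(R12) = 0.5208 S between n0,n2
  Y(C3) = 0.000 S between n5,n2
  V1: constraint V(n2)−V(n7) = 1.58
  V2: constraint V(n7)−V(n6) = 2.88
Assemble and solve the 13×13 MNA system:
  V(n1)=0.001062  V(n2)=0.6923  V(n3)=0.2491  V(n4)=0.000  V(n5)=0.6923  V(n6)=-3.768  V(n7)=-0.8877  V(n8)=0.6923
  i(L1)=0.3610  i(L2)=-0.01759  i(L3)=-0.01825  i(V1)=-2.899  i(V2)=-2.537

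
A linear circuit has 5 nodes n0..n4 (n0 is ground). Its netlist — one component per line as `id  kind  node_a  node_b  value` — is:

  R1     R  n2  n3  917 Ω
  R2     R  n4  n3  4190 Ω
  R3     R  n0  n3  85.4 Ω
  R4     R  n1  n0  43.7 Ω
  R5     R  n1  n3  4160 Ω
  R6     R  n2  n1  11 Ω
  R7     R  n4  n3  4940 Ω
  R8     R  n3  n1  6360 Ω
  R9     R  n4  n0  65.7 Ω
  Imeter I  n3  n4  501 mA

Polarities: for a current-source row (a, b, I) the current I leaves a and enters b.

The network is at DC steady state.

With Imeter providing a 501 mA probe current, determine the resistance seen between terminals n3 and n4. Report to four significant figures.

Element admittances at DC:
  Y(R1) = 0.001091 S between n2,n3
  Y(R2) = 0.0002387 S between n4,n3
  Y(R3) = 0.01171 S between n0,n3
  Y(R4) = 0.02288 S between n1,n0
  Y(R5) = 0.0002404 S between n1,n3
  Y(R6) = 0.09091 S between n2,n1
  Y(R7) = 0.0002024 S between n4,n3
  Y(R8) = 0.0001572 S between n3,n1
  Y(R9) = 0.01522 S between n4,n0
  Imeter: injects 0.501 A into n4 (from n3)
Assemble and solve the 4×4 MNA system:
  V(n1)=-2.180  V(n2)=-2.581  V(n3)=-36.00  V(n4)=30.97

R_eq = 133.7 Ω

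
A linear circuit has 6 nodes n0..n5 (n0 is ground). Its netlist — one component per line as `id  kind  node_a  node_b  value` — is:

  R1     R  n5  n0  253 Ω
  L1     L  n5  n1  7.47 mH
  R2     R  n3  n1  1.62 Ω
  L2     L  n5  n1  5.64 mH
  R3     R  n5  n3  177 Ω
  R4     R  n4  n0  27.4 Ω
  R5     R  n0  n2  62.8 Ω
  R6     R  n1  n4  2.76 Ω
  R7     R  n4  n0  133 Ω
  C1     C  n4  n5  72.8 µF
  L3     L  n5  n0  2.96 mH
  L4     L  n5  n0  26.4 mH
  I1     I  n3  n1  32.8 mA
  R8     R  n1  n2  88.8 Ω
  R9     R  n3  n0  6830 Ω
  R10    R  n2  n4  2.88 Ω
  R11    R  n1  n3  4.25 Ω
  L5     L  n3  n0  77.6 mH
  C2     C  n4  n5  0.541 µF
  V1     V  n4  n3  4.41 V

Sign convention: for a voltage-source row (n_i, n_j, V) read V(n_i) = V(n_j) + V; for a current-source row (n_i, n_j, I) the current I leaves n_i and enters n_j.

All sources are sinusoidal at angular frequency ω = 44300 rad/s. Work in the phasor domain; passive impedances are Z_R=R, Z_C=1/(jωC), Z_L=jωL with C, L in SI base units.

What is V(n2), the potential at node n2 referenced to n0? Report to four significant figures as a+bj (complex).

-0.05909-0.01491j V

MNA unknowns: 5 node voltages V₁..V_5 plus 1 source current (V1)
R1: Y=0.003953+0.000j on G[5,0]
L1: Y=0.000-0.003022j on G[5,1]
R2: Y=0.6173+0.000j on G[3,1]
L2: Y=0.000-0.004002j on G[5,1]
R3: Y=0.005650+0.000j on G[5,3]
R4: Y=0.03650+0.000j on G[4,0]
R5: Y=0.01592+0.000j on G[0,2]
R6: Y=0.3623+0.000j on G[1,4]
R7: Y=0.007519+0.000j on G[4,0]
C1: Y=0.000+3.225j on G[4,5]
L3: Y=0.000-0.007626j on G[5,0]
L4: Y=0.000-0.0008551j on G[5,0]
I1: z[3]−=0.0328, z[1]+=0.0328
R8: Y=0.01126+0.000j on G[1,2]
R9: Y=0.0001464+0.000j on G[3,0]
R10: Y=0.3472+0.000j on G[2,4]
R11: Y=0.2353+0.000j on G[1,3]
L5: Y=0.000-0.0002909j on G[3,0]
C2: Y=0.000+0.02397j on G[4,5]
V1: row V4−V3=4.41, i_V1 at 4,3
solve → V1=-3.007-0.03248j, V2=-0.05909-0.01491j, V3=-4.376-0.01502j, V4=0.03380-0.01502j, V5=0.04048-0.007260j
aux → i_V1=-1.161+0.01611j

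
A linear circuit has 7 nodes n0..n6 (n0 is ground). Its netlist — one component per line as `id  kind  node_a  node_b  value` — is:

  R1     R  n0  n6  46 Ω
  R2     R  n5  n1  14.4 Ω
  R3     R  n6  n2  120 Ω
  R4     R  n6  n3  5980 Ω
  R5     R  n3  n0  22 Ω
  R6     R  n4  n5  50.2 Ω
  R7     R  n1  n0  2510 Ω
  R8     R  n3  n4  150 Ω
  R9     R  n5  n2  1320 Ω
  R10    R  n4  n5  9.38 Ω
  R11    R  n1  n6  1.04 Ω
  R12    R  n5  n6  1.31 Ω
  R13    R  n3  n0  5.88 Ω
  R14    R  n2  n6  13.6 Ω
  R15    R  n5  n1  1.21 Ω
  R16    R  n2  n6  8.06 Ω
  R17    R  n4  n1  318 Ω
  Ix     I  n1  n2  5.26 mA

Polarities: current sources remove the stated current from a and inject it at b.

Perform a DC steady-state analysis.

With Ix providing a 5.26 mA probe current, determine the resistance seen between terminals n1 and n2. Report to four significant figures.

R_eq = 5.562 Ω

Element admittances at DC:
  Y(R1) = 0.02174 S between n0,n6
  Y(R2) = 0.06944 S between n5,n1
  Y(R3) = 0.008333 S between n6,n2
  Y(R4) = 0.0001672 S between n6,n3
  Y(R5) = 0.04545 S between n3,n0
  Y(R6) = 0.01992 S between n4,n5
  Y(R7) = 0.0003984 S between n1,n0
  Y(R8) = 0.006667 S between n3,n4
  Y(R9) = 0.0007576 S between n5,n2
  Y(R10) = 0.1066 S between n4,n5
  Y(R11) = 0.9615 S between n1,n6
  Y(R12) = 0.7634 S between n5,n6
  Y(R13) = 0.1701 S between n3,n0
  Y(R14) = 0.07353 S between n2,n6
  Y(R15) = 0.8264 S between n5,n1
  Y(R16) = 0.1241 S between n2,n6
  Y(R17) = 0.003145 S between n4,n1
  Ix: injects 0.00526 A into n2 (from n1)
Assemble and solve the 6×6 MNA system:
  V(n1)=-0.003309  V(n2)=0.02595  V(n3)=-4.481e-05  V(n4)=-0.001507  V(n5)=-0.001540  V(n6)=0.0005049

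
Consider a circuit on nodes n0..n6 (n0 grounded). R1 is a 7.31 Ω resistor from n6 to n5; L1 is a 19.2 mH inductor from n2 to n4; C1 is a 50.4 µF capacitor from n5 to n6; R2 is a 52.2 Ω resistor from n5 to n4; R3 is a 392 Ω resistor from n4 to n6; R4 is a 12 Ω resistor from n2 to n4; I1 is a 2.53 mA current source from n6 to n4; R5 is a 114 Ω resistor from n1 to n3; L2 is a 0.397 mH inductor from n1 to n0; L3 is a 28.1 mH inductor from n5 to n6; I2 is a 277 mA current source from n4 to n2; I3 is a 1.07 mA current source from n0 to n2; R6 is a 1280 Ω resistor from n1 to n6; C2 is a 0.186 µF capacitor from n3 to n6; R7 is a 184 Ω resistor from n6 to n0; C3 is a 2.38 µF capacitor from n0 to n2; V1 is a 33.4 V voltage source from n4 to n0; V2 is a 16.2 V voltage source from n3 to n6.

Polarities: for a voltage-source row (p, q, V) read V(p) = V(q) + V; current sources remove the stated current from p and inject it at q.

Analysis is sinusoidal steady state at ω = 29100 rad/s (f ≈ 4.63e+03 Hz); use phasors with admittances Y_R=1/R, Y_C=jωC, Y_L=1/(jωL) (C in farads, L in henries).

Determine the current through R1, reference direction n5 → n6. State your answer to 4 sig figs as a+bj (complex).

MNA unknowns: 6 node voltages V₁..V_6 plus 2 source currents (V1, V2)
R1: Y=0.1368+0.000j on G[6,5]
L1: Y=0.000-0.001790j on G[2,4]
C1: Y=0.000+1.467j on G[5,6]
R2: Y=0.01916+0.000j on G[5,4]
R3: Y=0.002551+0.000j on G[4,6]
R4: Y=0.08333+0.000j on G[2,4]
I1: z[6]−=0.00253, z[4]+=0.00253
R5: Y=0.008772+0.000j on G[1,3]
L2: Y=0.000-0.08656j on G[1,0]
L3: Y=0.000-0.001223j on G[5,6]
I2: z[4]−=0.277, z[2]+=0.277
I3: z[0]−=0.00107, z[2]+=0.00107
R6: Y=0.0007813+0.000j on G[1,6]
C2: Y=0.000+0.005413j on G[3,6]
R7: Y=0.005435+0.000j on G[6,0]
C3: Y=0.000+0.06926j on G[0,2]
V1: row V4−V0=33.4, i_V1 at 4,0
V2: row V3−V6=16.2, i_V2 at 3,6
solve → V1=0.2616+3.365j, V2=21.84-18.40j, V3=32.08+0.9951j, V4=33.40+0.000j, V5=15.89+0.7672j, V6=15.88+0.9951j
aux → i_V1=-1.651-1.495j, i_V2=-0.2791-0.06689j

0.001538-0.03117j A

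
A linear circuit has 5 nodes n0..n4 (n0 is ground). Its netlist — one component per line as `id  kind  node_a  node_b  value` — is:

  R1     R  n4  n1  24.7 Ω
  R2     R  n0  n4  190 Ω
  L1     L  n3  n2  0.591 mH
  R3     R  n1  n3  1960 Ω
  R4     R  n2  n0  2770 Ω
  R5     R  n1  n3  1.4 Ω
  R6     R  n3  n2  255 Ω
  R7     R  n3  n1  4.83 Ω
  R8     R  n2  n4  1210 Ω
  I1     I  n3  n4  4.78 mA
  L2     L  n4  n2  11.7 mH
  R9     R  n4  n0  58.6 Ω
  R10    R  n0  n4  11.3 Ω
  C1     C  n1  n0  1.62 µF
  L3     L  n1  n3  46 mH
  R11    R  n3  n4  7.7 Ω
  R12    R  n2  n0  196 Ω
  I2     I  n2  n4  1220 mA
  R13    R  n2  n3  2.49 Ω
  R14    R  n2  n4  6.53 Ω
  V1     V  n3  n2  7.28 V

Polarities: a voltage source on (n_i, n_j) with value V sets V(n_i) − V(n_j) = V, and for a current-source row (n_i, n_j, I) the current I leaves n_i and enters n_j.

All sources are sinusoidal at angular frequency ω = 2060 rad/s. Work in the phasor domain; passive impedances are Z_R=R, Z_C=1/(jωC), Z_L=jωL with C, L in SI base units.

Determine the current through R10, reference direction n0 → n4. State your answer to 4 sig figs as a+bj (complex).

MNA unknowns: 4 node voltages V₁..V_4 plus 1 source current (V1)
R1: Y=0.04049+0.000j on G[4,1]
R2: Y=0.005263+0.000j on G[0,4]
L1: Y=0.000-0.8214j on G[3,2]
R3: Y=0.0005102+0.000j on G[1,3]
R4: Y=0.0003610+0.000j on G[2,0]
R5: Y=0.7143+0.000j on G[1,3]
R6: Y=0.003922+0.000j on G[3,2]
R7: Y=0.2070+0.000j on G[3,1]
R8: Y=0.0008264+0.000j on G[2,4]
I1: z[3]−=0.00478, z[4]+=0.00478
L2: Y=0.000-0.04149j on G[4,2]
R9: Y=0.01706+0.000j on G[4,0]
R10: Y=0.08850+0.000j on G[0,4]
C1: Y=0.000+0.003337j on G[1,0]
L3: Y=0.000-0.01055j on G[1,3]
R11: Y=0.1299+0.000j on G[3,4]
R12: Y=0.005102+0.000j on G[2,0]
I2: z[2]−=1.22, z[4]+=1.22
R13: Y=0.4016+0.000j on G[2,3]
R14: Y=0.1531+0.000j on G[2,4]
V1: row V3−V2=7.28, i_V1 at 3,2
solve → V1=0.2311-0.8592j, V2=-7.049-0.8977j, V3=0.2307-0.8977j, V4=0.3216+0.03729j
aux → i_V1=-2.944+6.137j

-0.02846-0.003300j A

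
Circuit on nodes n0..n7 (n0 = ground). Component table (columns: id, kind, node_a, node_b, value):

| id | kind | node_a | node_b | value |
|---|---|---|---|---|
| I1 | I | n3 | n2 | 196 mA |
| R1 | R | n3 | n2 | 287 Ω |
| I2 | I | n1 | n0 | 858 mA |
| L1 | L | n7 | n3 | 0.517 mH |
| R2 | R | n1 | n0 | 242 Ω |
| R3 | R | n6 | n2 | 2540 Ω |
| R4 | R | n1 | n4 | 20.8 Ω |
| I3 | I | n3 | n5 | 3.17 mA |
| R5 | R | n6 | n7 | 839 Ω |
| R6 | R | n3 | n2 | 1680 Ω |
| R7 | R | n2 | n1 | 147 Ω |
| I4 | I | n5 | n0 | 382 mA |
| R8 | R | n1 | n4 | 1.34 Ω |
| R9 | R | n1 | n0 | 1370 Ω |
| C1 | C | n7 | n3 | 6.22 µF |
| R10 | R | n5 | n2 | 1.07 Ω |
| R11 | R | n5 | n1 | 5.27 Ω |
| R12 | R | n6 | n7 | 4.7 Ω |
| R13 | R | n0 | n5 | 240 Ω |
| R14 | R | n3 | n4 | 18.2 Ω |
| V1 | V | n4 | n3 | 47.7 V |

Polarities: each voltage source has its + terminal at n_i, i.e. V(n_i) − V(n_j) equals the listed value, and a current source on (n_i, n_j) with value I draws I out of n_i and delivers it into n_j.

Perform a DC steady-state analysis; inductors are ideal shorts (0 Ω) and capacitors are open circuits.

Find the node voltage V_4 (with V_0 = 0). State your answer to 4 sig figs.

Element admittances at DC:
  I1: injects 0.196 A into n2 (from n3)
  Y(R1) = 0.003484 S between n3,n2
  I2: injects 0.858 A into n0 (from n1)
  L1: short n7↔n3 (DC inductor)
  Y(R2) = 0.004132 S between n1,n0
  Y(R3) = 0.0003937 S between n6,n2
  Y(R4) = 0.04808 S between n1,n4
  I3: injects 0.00317 A into n5 (from n3)
  Y(R5) = 0.001192 S between n6,n7
  Y(R6) = 0.0005952 S between n3,n2
  Y(R7) = 0.006803 S between n2,n1
  I4: injects 0.382 A into n0 (from n5)
  Y(R8) = 0.7463 S between n1,n4
  Y(R9) = 0.0007299 S between n1,n0
  Y(C1) = 0.000 S between n7,n3
  Y(R10) = 0.9346 S between n5,n2
  Y(R11) = 0.1898 S between n5,n1
  Y(R12) = 0.2128 S between n6,n7
  Y(R13) = 0.004167 S between n0,n5
  Y(R14) = 0.05495 S between n3,n4
  V1: constraint V(n4)−V(n3) = 47.7
Assemble and solve the 9×9 MNA system:
  V(n1)=-137.7  V(n2)=-136.9  V(n3)=-185.4  V(n4)=-137.7  V(n5)=-136.9  V(n6)=-185.3  V(n7)=-185.4
  i(L1)=0.01907  i(V1)=-2.639

-137.7 V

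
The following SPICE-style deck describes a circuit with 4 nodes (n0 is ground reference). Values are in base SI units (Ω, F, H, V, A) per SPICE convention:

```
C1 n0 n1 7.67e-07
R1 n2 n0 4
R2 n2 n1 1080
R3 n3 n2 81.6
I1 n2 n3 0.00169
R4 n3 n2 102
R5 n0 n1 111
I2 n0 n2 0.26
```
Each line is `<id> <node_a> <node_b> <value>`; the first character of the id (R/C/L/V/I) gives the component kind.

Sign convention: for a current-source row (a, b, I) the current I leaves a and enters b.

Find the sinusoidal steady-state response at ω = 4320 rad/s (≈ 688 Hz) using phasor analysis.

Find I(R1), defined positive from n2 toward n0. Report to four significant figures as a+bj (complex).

0.2591-2.675e-05j A

Apply KCL at each of the 3 non-ground nodes and solve the resulting linear system.
Node n1: branches {C1, R2, R5} → V_1 = 0.08693-0.02900j
Node n2: branches {R1, R2, R3, I1, R4, I2} → V_2 = 1.036-0.0001070j
Node n3: branches {R3, I1, R4} → V_3 = 1.113-0.0001070j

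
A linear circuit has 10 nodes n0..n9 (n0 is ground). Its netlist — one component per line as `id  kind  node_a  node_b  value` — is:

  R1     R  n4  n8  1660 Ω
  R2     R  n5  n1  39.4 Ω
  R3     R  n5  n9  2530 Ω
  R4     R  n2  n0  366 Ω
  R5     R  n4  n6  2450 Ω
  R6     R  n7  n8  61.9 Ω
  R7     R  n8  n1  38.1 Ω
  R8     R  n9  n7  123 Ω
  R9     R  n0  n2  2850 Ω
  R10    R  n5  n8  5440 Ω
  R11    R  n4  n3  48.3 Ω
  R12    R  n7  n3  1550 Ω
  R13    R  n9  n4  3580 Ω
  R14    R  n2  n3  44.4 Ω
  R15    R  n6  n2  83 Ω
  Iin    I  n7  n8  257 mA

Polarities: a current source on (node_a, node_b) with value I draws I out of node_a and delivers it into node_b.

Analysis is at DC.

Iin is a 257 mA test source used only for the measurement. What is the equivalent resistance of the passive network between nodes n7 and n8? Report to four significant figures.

Element admittances at DC:
  Y(R1) = 0.0006024 S between n4,n8
  Y(R2) = 0.02538 S between n5,n1
  Y(R3) = 0.0003953 S between n5,n9
  Y(R4) = 0.002732 S between n2,n0
  Y(R5) = 0.0004082 S between n4,n6
  Y(R6) = 0.01616 S between n7,n8
  Y(R7) = 0.02625 S between n8,n1
  Y(R8) = 0.008130 S between n9,n7
  Y(R9) = 0.0003509 S between n0,n2
  Y(R10) = 0.0001838 S between n5,n8
  Y(R11) = 0.02070 S between n4,n3
  Y(R12) = 0.0006452 S between n7,n3
  Y(R13) = 0.0002793 S between n9,n4
  Y(R14) = 0.02252 S between n2,n3
  Y(R15) = 0.01205 S between n6,n2
  Iin: injects 0.257 A into n8 (from n7)
Assemble and solve the 9×9 MNA system:
  V(n1)=8.961  V(n2)=0.000  V(n3)=-0.003193  V(n4)=0.1822  V(n5)=8.747  V(n6)=0.005970  V(n7)=-6.064  V(n8)=9.168  V(n9)=-5.200

R_eq = 59.27 Ω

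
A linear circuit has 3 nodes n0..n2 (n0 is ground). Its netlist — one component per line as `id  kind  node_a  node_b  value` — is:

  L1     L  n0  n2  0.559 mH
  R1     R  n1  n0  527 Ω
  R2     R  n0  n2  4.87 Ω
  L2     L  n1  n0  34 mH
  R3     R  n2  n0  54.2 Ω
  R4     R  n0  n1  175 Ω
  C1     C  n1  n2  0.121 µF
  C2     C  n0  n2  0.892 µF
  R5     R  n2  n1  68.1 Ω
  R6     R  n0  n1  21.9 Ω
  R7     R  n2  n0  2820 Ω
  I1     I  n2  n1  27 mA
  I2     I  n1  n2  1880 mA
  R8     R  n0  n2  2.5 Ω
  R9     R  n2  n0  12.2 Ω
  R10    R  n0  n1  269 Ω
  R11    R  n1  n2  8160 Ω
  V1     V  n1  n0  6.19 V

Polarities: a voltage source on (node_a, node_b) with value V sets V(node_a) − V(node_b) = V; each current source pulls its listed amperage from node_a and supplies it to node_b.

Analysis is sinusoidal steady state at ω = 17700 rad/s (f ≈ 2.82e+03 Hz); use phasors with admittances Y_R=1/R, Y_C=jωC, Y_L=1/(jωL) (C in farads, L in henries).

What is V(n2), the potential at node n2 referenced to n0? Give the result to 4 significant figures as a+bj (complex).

MNA unknowns: 2 node voltages V₁..V_2 plus 1 source current (V1)
L1: Y=0.000-0.1011j on G[0,2]
R1: Y=0.001898+0.000j on G[1,0]
R2: Y=0.2053+0.000j on G[0,2]
L2: Y=0.000-0.001662j on G[1,0]
R3: Y=0.01845+0.000j on G[2,0]
R4: Y=0.005714+0.000j on G[0,1]
C1: Y=0.000+0.002142j on G[1,2]
C2: Y=0.000+0.01579j on G[0,2]
R5: Y=0.01468+0.000j on G[2,1]
R6: Y=0.04566+0.000j on G[0,1]
R7: Y=0.0003546+0.000j on G[2,0]
I1: z[2]−=0.027, z[1]+=0.027
I2: z[1]−=1.88, z[2]+=1.88
R8: Y=0.4000+0.000j on G[0,2]
R9: Y=0.08197+0.000j on G[2,0]
R10: Y=0.003717+0.000j on G[0,1]
R11: Y=0.0001225+0.000j on G[1,2]
V1: row V1−V0=6.19, i_V1 at 1,0
solve → V1=6.190+0.000j, V2=2.660+0.3251j
aux → i_V1=-2.259+0.007540j

2.660+0.3251j V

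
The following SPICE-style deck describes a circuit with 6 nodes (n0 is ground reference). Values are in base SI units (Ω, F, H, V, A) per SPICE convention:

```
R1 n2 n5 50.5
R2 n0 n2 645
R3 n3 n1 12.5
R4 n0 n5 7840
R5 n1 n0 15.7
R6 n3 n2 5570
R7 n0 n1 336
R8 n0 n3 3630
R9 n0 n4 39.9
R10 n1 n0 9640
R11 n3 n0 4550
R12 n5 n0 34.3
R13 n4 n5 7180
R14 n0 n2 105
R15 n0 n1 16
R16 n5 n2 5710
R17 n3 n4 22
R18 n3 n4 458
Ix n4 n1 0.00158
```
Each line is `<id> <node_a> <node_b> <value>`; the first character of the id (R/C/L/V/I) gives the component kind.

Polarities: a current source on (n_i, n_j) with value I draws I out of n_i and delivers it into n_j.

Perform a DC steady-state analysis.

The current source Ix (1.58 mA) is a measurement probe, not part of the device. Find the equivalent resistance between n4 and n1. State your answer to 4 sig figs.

R_eq = 19.62 Ω

Element admittances at DC:
  Y(R1) = 0.01980 S between n2,n5
  Y(R2) = 0.001550 S between n0,n2
  Y(R3) = 0.08000 S between n3,n1
  Y(R4) = 0.0001276 S between n0,n5
  Y(R5) = 0.06369 S between n1,n0
  Y(R6) = 0.0001795 S between n3,n2
  Y(R7) = 0.002976 S between n0,n1
  Y(R8) = 0.0002755 S between n0,n3
  Y(R9) = 0.02506 S between n0,n4
  Y(R10) = 0.0001037 S between n1,n0
  Y(R11) = 0.0002198 S between n3,n0
  Y(R12) = 0.02915 S between n5,n0
  Y(R13) = 0.0001393 S between n4,n5
  Y(R14) = 0.009524 S between n0,n2
  Y(R15) = 0.06250 S between n0,n1
  Y(R16) = 0.0001751 S between n5,n2
  Y(R17) = 0.04545 S between n3,n4
  Y(R18) = 0.002183 S between n3,n4
  Ix: injects 0.00158 A into n1 (from n4)
Assemble and solve the 5×5 MNA system:
  V(n1)=0.005084  V(n2)=-0.0001130  V(n3)=-0.006449  V(n4)=-0.02591  V(n5)=-0.0001188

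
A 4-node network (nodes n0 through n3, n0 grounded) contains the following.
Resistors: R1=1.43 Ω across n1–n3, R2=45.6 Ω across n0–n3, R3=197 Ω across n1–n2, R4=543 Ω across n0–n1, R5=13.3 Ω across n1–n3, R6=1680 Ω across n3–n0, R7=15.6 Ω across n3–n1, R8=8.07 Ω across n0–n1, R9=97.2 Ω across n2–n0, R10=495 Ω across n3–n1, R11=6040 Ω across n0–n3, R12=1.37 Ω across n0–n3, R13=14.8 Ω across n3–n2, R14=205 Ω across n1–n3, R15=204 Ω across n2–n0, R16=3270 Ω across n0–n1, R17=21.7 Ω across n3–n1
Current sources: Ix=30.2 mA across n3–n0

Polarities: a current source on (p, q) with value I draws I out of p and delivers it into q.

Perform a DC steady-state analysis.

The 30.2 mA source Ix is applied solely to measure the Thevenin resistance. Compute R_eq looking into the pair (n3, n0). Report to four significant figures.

R_eq = 1.142 Ω

Apply KCL at each of the 3 non-ground nodes and solve the resulting linear system.
Node n1: branches {R1, R3, R4, R5, R7, R8, R10, R14, R16, R17} → V_1 = -0.03021
Node n2: branches {R3, R9, R13, R15} → V_2 = -0.02828
Node n3: branches {R1, R2, R5, R6, R7, R10, R11, R12, R13, R14, R17, Ix} → V_3 = -0.03450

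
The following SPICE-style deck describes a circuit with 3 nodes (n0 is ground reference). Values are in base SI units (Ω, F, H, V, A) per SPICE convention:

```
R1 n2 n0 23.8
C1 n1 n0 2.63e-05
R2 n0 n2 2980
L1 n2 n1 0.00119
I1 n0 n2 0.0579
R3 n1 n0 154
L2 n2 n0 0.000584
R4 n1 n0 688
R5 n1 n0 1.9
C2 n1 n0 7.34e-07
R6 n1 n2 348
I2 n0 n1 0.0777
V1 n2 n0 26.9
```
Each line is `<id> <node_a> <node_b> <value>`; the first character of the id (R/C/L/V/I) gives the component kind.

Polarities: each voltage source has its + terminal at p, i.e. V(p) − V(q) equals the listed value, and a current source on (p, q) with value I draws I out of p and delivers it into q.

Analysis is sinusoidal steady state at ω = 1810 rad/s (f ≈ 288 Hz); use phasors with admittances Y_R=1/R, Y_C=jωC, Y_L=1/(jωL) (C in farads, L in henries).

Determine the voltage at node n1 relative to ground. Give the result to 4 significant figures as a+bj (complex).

Element admittances at ω=1810 rad/s:
  Y(R1) = 0.04202+0.000j S between n2,n0
  Y(C1) = 0.000+0.04760j S between n1,n0
  Y(R2) = 0.0003356+0.000j S between n0,n2
  Y(L1) = 0.000-0.4643j S between n2,n1
  I1: injects 0.0579 A into n2 (from n0)
  Y(R3) = 0.006494+0.000j S between n1,n0
  Y(L2) = 0.000-0.9460j S between n2,n0
  Y(R4) = 0.001453+0.000j S between n1,n0
  Y(R5) = 0.5263+0.000j S between n1,n0
  Y(C2) = 0.000+0.001329j S between n1,n0
  Y(R6) = 0.002874+0.000j S between n1,n2
  I2: injects 0.0777 A into n1 (from n0)
  V1: constraint V(n2)−V(n0) = 26.9
Assemble and solve the 3×3 MNA system:
  V(n1)=11.43-14.41j  V(n2)=26.90+0.000j
  i(V1)=-7.817+32.59j

11.43-14.41j V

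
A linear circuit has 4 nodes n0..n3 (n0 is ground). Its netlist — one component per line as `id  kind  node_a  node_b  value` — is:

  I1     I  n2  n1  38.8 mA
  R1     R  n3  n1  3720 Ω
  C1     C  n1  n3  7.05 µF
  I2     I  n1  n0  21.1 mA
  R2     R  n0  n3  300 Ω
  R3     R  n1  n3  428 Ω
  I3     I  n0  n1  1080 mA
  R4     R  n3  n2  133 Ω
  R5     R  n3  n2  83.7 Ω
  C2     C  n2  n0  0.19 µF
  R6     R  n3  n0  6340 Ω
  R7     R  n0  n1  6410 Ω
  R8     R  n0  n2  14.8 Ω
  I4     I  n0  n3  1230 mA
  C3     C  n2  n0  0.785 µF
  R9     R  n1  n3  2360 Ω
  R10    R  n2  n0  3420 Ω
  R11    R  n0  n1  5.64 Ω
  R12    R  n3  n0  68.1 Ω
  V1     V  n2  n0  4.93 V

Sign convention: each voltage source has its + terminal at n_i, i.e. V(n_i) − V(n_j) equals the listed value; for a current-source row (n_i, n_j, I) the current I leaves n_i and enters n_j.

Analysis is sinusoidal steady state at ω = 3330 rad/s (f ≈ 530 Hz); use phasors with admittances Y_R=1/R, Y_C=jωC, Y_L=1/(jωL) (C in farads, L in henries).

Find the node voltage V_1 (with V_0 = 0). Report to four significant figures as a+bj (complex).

Apply KCL at each of the 3 non-ground nodes and solve the resulting linear system.
Node n1: branches {I1, R1, C1, I2, R3, I3, R7, R9, R11} → V_1 = 8.127+2.163j
Node n2: branches {I1, R4, R5, C2, R8, C3, R10, V1} → V_2 = 4.930+0.000j
Node n3: branches {R1, C1, R2, R3, R4, R5, R6, I4, R9, R12} → V_3 = 26.07-10.20j
Source currents: i(V1)=0.03822-0.2145j

8.127+2.163j V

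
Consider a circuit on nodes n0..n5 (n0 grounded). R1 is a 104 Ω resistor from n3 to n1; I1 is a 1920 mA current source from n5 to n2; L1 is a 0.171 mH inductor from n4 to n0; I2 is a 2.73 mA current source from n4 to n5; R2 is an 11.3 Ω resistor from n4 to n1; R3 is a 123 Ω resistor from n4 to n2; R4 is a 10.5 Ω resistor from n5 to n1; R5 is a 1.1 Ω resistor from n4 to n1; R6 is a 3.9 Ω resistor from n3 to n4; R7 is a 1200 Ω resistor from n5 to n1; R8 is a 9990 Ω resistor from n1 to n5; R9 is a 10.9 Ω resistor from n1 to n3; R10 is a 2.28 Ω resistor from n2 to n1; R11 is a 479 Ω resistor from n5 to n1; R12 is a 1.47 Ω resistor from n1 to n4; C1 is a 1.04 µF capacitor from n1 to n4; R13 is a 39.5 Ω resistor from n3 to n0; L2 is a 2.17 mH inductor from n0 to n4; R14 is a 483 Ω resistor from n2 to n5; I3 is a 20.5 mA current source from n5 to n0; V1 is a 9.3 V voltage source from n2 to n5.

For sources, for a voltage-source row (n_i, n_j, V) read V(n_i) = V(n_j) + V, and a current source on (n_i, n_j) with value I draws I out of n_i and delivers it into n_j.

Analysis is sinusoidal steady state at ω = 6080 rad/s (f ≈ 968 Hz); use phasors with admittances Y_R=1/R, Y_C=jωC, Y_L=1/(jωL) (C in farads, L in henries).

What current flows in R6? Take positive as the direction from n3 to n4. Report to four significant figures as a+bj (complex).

-0.001192+0.0003420j A

Element admittances at ω=6080 rad/s:
  Y(R1) = 0.009615+0.000j S between n3,n1
  I1: injects 1.92 A into n2 (from n5)
  Y(L1) = 0.000-0.9618j S between n4,n0
  I2: injects 0.00273 A into n5 (from n4)
  Y(R2) = 0.08850+0.000j S between n4,n1
  Y(R3) = 0.008130+0.000j S between n4,n2
  Y(R4) = 0.09524+0.000j S between n5,n1
  Y(R5) = 0.9091+0.000j S between n4,n1
  Y(R6) = 0.2564+0.000j S between n3,n4
  Y(R7) = 0.0008333+0.000j S between n5,n1
  Y(R8) = 0.0001001+0.000j S between n1,n5
  Y(R9) = 0.09174+0.000j S between n1,n3
  Y(R10) = 0.4386+0.000j S between n2,n1
  Y(R11) = 0.002088+0.000j S between n5,n1
  Y(R12) = 0.6803+0.000j S between n1,n4
  Y(C1) = 0.000+0.006323j S between n1,n4
  Y(R13) = 0.02532+0.000j S between n3,n0
  Y(L2) = 0.000-0.07579j S between n0,n4
  Y(R14) = 0.002070+0.000j S between n2,n5
  I3: injects 0.0205 A into n0 (from n5)
  V1: constraint V(n2)−V(n5) = 9.3
Assemble and solve the 6×6 MNA system:
  V(n1)=-0.01813-0.01949j  V(n2)=1.626-0.01950j  V(n3)=-0.005096-0.01830j  V(n4)=-0.0004464-0.01963j  V(n5)=-7.674-0.01950j
  i(V1)=1.166-2.026e-07j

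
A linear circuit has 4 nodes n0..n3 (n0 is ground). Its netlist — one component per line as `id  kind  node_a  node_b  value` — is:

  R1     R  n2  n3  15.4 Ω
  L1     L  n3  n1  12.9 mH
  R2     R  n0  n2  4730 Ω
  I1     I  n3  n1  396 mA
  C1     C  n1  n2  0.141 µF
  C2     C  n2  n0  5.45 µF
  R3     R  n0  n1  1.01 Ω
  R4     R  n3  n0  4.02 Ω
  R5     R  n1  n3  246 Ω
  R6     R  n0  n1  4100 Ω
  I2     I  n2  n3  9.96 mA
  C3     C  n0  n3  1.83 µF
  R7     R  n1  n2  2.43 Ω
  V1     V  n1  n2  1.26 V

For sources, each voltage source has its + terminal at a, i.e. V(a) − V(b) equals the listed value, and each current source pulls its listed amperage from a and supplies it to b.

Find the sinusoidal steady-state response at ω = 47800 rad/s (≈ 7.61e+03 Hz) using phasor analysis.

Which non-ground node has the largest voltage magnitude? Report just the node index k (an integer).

3

Apply KCL at each of the 3 non-ground nodes and solve the resulting linear system.
Node n1: branches {L1, I1, C1, R3, R5, R6, R7, V1} → V_1 = 0.4170+0.2355j
Node n2: branches {R1, R2, C1, C2, I2, R7, V1} → V_2 = -0.8430+0.2355j
Node n3: branches {R1, L1, I1, R4, R5, I2, C3} → V_3 = -1.274+0.3933j
Source currents: i(V1)=-0.5421-0.2383j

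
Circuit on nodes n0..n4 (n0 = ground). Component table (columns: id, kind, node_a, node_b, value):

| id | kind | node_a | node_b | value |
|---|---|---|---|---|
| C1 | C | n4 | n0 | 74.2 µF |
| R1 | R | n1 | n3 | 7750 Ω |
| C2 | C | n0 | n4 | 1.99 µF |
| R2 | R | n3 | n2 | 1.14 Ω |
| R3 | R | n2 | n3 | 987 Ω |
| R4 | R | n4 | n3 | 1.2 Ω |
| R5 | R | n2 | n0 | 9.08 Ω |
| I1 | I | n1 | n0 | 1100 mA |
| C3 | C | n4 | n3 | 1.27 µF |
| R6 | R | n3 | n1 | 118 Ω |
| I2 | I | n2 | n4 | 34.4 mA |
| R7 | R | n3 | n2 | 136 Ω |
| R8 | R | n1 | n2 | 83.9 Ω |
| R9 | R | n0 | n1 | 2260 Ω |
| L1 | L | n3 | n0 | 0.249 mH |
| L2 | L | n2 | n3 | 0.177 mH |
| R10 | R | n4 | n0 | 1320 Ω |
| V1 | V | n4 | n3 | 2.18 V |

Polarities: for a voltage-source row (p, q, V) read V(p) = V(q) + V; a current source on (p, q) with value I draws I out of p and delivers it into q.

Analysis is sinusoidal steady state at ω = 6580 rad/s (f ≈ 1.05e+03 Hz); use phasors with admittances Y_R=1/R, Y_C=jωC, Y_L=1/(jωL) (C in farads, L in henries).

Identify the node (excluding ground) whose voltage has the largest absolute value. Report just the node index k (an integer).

MNA unknowns: 4 node voltages V₁..V_4 plus 1 source current (V1)
C1: Y=0.000+0.4882j on G[4,0]
R1: Y=0.0001290+0.000j on G[1,3]
C2: Y=0.000+0.01309j on G[0,4]
R2: Y=0.8772+0.000j on G[3,2]
R3: Y=0.001013+0.000j on G[2,3]
R4: Y=0.8333+0.000j on G[4,3]
R5: Y=0.1101+0.000j on G[2,0]
I1: z[1]−=1.1, z[0]+=1.1
C3: Y=0.000+0.008357j on G[4,3]
R6: Y=0.008475+0.000j on G[3,1]
I2: z[2]−=0.0344, z[4]+=0.0344
R7: Y=0.007353+0.000j on G[3,2]
R8: Y=0.01192+0.000j on G[1,2]
R9: Y=0.0004425+0.000j on G[0,1]
L1: Y=0.000-0.6103j on G[3,0]
L2: Y=0.000-0.8586j on G[2,3]
R10: Y=0.0007576+0.000j on G[4,0]
V1: row V4−V3=2.18, i_V1 at 4,3
solve → V1=-52.45-9.175j, V2=-0.3757-9.269j, V3=0.5583-9.517j, V4=2.738-9.517j
aux → i_V1=-6.556-1.384j

1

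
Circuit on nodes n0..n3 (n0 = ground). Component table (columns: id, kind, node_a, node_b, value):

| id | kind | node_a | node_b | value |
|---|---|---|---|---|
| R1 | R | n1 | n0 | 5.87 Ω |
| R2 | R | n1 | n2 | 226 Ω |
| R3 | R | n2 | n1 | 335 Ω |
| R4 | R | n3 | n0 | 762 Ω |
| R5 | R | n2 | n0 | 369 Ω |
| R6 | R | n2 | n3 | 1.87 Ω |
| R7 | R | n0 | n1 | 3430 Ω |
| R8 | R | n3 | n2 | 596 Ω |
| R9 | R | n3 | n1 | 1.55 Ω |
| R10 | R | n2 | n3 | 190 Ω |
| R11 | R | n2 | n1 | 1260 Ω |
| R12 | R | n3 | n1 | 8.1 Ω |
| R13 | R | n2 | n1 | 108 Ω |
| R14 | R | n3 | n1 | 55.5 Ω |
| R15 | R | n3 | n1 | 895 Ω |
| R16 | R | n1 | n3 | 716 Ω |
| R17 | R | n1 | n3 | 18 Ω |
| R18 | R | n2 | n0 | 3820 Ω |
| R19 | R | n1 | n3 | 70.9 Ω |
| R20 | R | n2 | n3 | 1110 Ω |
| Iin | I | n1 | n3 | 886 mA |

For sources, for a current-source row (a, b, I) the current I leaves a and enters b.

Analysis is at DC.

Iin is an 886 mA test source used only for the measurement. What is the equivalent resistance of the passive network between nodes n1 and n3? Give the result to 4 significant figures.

Apply KCL at each of the 3 non-ground nodes and solve the resulting linear system.
Node n1: branches {R1, R2, R3, R7, R9, R11, R12, R13, R14, R15, R16, R17, R19, Iin} → V_1 = -0.02405
Node n2: branches {R2, R3, R5, R6, R8, R10, R11, R13, R18, R20} → V_2 = 0.9467
Node n3: branches {R4, R6, R8, R9, R10, R12, R14, R15, R16, R17, R19, R20, Iin} → V_3 = 0.9831

R_eq = 1.137 Ω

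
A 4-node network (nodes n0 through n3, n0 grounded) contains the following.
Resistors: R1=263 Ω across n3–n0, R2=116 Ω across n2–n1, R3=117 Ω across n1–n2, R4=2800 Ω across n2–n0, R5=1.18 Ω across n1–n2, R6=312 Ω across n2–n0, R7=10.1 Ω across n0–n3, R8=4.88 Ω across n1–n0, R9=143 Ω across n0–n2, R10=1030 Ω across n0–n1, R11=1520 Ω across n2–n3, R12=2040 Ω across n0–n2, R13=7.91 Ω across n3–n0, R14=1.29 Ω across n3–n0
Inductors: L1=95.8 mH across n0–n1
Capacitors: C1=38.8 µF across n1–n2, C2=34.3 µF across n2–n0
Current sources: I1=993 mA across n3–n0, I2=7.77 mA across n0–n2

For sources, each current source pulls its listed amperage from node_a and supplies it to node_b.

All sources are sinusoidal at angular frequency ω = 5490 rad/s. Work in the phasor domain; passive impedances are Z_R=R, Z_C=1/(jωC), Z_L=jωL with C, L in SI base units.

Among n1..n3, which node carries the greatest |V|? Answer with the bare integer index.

Element admittances at ω=5490 rad/s:
  Y(R1) = 0.003802+0.000j S between n3,n0
  Y(R2) = 0.008621+0.000j S between n2,n1
  Y(R3) = 0.008547+0.000j S between n1,n2
  Y(R4) = 0.0003571+0.000j S between n2,n0
  Y(R5) = 0.8475+0.000j S between n1,n2
  Y(R6) = 0.003205+0.000j S between n2,n0
  Y(R7) = 0.09901+0.000j S between n0,n3
  Y(R8) = 0.2049+0.000j S between n1,n0
  Y(R9) = 0.006993+0.000j S between n0,n2
  Y(R10) = 0.0009709+0.000j S between n0,n1
  Y(L1) = 0.000-0.001901j S between n0,n1
  Y(C1) = 0.000+0.2130j S between n1,n2
  Y(C2) = 0.000+0.1883j S between n2,n0
  Y(R11) = 0.0006579+0.000j S between n2,n3
  I1: injects 0.993 A into n0 (from n3)
  Y(R12) = 0.0004902+0.000j S between n0,n2
  Y(R13) = 0.1264+0.000j S between n3,n0
  Y(R14) = 0.7752+0.000j S between n3,n0
  I2: injects 0.00777 A into n2 (from n0)
Assemble and solve the 3×3 MNA system:
  V(n1)=0.01562-0.01541j  V(n2)=0.01823-0.01976j  V(n3)=-0.9880-1.293e-05j

3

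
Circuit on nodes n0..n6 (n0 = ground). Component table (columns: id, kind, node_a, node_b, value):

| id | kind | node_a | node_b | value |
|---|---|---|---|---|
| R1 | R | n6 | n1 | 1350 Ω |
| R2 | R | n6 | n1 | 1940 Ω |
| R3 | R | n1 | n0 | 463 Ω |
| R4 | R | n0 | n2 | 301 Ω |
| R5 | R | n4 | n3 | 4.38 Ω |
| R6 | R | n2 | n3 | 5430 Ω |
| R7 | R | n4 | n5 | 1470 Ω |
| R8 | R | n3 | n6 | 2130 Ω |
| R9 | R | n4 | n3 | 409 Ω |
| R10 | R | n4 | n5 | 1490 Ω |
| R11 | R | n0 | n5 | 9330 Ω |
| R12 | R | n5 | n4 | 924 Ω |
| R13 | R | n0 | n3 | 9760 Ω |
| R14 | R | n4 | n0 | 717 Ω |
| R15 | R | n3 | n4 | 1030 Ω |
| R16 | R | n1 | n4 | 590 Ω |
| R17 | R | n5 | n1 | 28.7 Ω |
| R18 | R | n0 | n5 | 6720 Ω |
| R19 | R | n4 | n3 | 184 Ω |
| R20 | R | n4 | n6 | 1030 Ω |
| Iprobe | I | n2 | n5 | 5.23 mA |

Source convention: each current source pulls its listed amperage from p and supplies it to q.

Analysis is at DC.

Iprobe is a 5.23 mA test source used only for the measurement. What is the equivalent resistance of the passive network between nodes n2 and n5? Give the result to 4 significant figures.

Apply KCL at each of the 6 non-ground nodes and solve the resulting linear system.
Node n1: branches {R1, R2, R3, R16, R17} → V_1 = 1.349
Node n2: branches {R4, R6, Iprobe} → V_2 = -1.439
Node n3: branches {R5, R6, R8, R9, R13, R15, R19} → V_3 = 0.9966
Node n4: branches {R5, R7, R9, R10, R12, R14, R15, R16, R19, R20} → V_4 = 0.9986
Node n5: branches {R7, R10, R11, R12, R17, R18, Iprobe} → V_5 = 1.456
Node n6: branches {R1, R2, R8, R20} → V_6 = 1.162

R_eq = 553.7 Ω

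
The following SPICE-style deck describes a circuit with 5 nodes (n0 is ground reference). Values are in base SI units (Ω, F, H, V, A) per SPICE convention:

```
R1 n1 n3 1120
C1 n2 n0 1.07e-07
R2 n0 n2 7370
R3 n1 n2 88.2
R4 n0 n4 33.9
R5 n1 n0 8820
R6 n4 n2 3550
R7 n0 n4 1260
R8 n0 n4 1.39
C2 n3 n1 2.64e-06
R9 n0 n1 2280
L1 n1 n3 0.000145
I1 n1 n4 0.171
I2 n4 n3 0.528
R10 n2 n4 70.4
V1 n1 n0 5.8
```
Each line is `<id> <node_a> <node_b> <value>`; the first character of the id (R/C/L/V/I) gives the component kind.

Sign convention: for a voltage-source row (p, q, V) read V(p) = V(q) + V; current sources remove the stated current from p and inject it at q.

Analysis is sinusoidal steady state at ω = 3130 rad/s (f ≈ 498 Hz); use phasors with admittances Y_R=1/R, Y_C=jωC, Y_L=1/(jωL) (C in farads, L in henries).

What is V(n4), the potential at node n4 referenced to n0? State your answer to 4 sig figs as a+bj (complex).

-0.4236-0.0005676j V

Element admittances at ω=3130 rad/s:
  Y(R1) = 0.0008929+0.000j S between n1,n3
  Y(C1) = 0.000+0.0003349j S between n2,n0
  Y(R2) = 0.0001357+0.000j S between n0,n2
  Y(R3) = 0.01134+0.000j S between n1,n2
  Y(R4) = 0.02950+0.000j S between n0,n4
  Y(R5) = 0.0001134+0.000j S between n1,n0
  Y(R6) = 0.0002817+0.000j S between n4,n2
  Y(R7) = 0.0007937+0.000j S between n0,n4
  Y(R8) = 0.7194+0.000j S between n0,n4
  Y(C2) = 0.000+0.008263j S between n3,n1
  Y(R9) = 0.0004386+0.000j S between n0,n1
  Y(L1) = 0.000-2.203j S between n1,n3
  I1: injects 0.171 A into n4 (from n1)
  I2: injects 0.528 A into n3 (from n4)
  Y(R10) = 0.01420+0.000j S between n2,n4
  V1: constraint V(n1)−V(n0) = 5.8
Assemble and solve the 5×5 MNA system:
  V(n1)=5.800+0.000j  V(n2)=2.296-0.02994j  V(n3)=5.800+0.2405j  V(n4)=-0.4236-0.0005676j
  i(V1)=0.3141-0.0003395j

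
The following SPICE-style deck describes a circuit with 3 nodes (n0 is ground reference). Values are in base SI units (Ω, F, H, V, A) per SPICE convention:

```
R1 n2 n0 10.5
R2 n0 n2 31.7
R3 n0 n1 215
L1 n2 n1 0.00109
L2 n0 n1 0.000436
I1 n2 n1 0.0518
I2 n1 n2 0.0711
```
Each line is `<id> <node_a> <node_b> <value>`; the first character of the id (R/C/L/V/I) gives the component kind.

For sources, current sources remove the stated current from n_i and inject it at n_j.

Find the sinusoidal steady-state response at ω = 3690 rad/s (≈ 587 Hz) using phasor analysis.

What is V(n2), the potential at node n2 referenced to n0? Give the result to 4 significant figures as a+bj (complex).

0.03663+0.05139j V

Element admittances at ω=3690 rad/s:
  Y(R1) = 0.09524+0.000j S between n2,n0
  Y(R2) = 0.03155+0.000j S between n0,n2
  Y(R3) = 0.004651+0.000j S between n0,n1
  Y(L1) = 0.000-0.2486j S between n2,n1
  Y(L2) = 0.000-0.6216j S between n0,n1
  I1: injects 0.0518 A into n1 (from n2)
  I2: injects 0.0711 A into n2 (from n1)
Assemble and solve the 2×2 MNA system:
  V(n1)=0.01043-0.007551j  V(n2)=0.03663+0.05139j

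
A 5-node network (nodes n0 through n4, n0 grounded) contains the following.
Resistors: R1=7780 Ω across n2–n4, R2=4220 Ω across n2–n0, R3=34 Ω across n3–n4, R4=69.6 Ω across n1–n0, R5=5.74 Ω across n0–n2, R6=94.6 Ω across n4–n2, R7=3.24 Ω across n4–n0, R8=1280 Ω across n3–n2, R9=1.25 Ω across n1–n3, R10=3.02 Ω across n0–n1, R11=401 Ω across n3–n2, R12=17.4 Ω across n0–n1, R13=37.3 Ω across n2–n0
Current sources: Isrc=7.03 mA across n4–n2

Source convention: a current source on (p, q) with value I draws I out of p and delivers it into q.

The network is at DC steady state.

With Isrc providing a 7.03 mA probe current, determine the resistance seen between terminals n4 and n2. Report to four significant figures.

R_eq = 7.254 Ω

Element admittances at DC:
  Y(R1) = 0.0001285 S between n2,n4
  Y(R2) = 0.0002370 S between n2,n0
  Y(R3) = 0.02941 S between n3,n4
  Y(R4) = 0.01437 S between n1,n0
  Y(R5) = 0.1742 S between n0,n2
  Y(R6) = 0.01057 S between n4,n2
  Y(R7) = 0.3086 S between n4,n0
  Y(R8) = 0.0007813 S between n3,n2
  Y(R9) = 0.8000 S between n1,n3
  Y(R10) = 0.3311 S between n0,n1
  Y(R11) = 0.002494 S between n3,n2
  Y(R12) = 0.05747 S between n0,n1
  Y(R13) = 0.02681 S between n2,n0
  Isrc: injects 0.00703 A into n2 (from n4)
Assemble and solve the 4×4 MNA system:
  V(n1)=-0.001027  V(n2)=0.03168  V(n3)=-0.001544  V(n4)=-0.01932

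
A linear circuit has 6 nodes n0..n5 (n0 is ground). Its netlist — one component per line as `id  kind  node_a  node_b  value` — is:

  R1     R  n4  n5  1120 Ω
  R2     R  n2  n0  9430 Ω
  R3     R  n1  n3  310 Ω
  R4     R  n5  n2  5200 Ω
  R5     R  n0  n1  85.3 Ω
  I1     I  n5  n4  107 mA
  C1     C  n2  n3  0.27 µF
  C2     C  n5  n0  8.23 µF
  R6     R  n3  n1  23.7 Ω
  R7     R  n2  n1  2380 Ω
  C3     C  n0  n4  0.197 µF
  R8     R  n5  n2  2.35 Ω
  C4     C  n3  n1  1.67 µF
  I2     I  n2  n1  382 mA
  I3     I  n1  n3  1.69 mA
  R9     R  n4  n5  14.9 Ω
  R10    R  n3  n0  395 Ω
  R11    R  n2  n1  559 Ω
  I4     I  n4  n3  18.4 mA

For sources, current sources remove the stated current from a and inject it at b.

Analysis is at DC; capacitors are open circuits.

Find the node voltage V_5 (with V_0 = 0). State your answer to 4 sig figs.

-171.8 V

MNA unknowns: 5 node voltages V₁..V_5
R1: Y=0.0008929 on G[4,5]
R2: Y=0.0001060 on G[2,0]
R3: Y=0.003226 on G[1,3]
R4: Y=0.0001923 on G[5,2]
R5: Y=0.01172 on G[0,1]
I1: z[5]−=0.107, z[4]+=0.107
C1: Y=0.000 on G[2,3]
C2: Y=0.000 on G[5,0]
R6: Y=0.04219 on G[3,1]
R7: Y=0.0004202 on G[2,1]
C3: Y=0.000 on G[0,4]
R8: Y=0.4255 on G[5,2]
C4: Y=0.000 on G[3,1]
I2: z[2]−=0.382, z[1]+=0.382
I3: z[1]−=0.00169, z[3]+=0.00169
R9: Y=0.06711 on G[4,5]
R10: Y=0.002532 on G[3,0]
R11: Y=0.001789 on G[2,1]
I4: z[4]−=0.0184, z[3]+=0.0184
solve → V1=1.215, V2=-171.8, V3=1.570, V4=-170.5, V5=-171.8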